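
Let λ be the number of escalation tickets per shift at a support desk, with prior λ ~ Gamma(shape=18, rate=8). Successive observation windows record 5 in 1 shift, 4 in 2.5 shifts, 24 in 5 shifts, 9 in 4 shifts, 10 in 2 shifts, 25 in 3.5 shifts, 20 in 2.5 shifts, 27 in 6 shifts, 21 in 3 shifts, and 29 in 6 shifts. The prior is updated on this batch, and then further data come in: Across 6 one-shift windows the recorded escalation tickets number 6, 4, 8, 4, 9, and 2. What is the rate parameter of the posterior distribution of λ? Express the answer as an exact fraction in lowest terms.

99/2

Total count: 5 + 4 + 24 + 9 + 10 + 25 + 20 + 27 + 21 + 29 = 174.
Total exposure: 1 + 2.5 + 5 + 4 + 2 + 3.5 + 2.5 + 6 + 3 + 6 = 35.5 shifts.
After the first batch: Gamma(18 + 174, 8 + 35.5) = Gamma(192, 87/2).
Total count: 6 + 4 + 8 + 4 + 9 + 2 = 33.
Total exposure: 6 shifts.
After the second batch: Gamma(192 + 33, 87/2 + 6) = Gamma(225, 99/2).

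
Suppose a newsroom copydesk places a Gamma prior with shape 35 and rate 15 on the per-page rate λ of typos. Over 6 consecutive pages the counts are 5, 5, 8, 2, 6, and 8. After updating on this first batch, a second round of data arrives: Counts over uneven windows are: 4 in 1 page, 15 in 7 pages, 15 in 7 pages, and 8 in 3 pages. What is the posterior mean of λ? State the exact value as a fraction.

Total count: 5 + 5 + 8 + 2 + 6 + 8 = 34.
Total exposure: 6 pages.
After the first batch: Gamma(35 + 34, 15 + 6) = Gamma(69, 21).
Total count: 4 + 15 + 15 + 8 = 42.
Total exposure: 1 + 7 + 7 + 3 = 18 pages.
After the second batch: Gamma(69 + 42, 21 + 18) = Gamma(111, 39).
Posterior mean = α'/β' = 111/39 = 37/13.

37/13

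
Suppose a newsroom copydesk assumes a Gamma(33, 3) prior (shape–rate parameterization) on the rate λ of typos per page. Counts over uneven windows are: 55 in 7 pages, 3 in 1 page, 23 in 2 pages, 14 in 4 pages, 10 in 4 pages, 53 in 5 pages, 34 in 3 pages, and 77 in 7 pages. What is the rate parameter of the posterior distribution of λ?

Total count: 55 + 3 + 23 + 14 + 10 + 53 + 34 + 77 = 269.
Total exposure: 7 + 1 + 2 + 4 + 4 + 5 + 3 + 7 = 33 pages.
Conjugate update: add total count to the shape and total exposure to the rate, giving Gamma(302, 36).

36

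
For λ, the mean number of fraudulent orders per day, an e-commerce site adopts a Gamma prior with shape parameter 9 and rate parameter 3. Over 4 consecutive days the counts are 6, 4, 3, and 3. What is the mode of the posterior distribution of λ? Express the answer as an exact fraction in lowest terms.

Total count: 6 + 4 + 3 + 3 = 16.
Total exposure: 4 days.
Posterior: α' = 9 + 16 = 25, β' = 3 + 4 = 7.
Posterior mode = (α'−1)/β' = 24/7.

24/7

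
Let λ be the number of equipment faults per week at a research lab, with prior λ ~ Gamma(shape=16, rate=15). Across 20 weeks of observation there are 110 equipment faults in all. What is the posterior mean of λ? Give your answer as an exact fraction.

Total count 110 over total exposure 20 weeks.
Posterior: α' = 16 + 110 = 126, β' = 15 + 20 = 35.
Posterior mean = α'/β' = 126/35 = 18/5.

18/5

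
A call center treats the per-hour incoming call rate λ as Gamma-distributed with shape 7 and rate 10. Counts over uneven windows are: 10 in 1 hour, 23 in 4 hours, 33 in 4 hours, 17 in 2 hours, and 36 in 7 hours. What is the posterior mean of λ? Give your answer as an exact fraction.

9/2

Total count: 10 + 23 + 33 + 17 + 36 = 119.
Total exposure: 1 + 4 + 4 + 2 + 7 = 18 hours.
Posterior: α' = 7 + 119 = 126, β' = 10 + 18 = 28.
Posterior mean = α'/β' = 126/28 = 9/2.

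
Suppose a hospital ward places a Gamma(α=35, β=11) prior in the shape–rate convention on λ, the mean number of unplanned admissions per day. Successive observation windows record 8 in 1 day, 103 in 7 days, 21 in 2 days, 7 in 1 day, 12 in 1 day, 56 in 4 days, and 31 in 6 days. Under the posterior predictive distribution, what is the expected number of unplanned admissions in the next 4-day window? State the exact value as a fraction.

Total count: 8 + 103 + 21 + 7 + 12 + 56 + 31 = 238.
Total exposure: 1 + 7 + 2 + 1 + 1 + 4 + 6 = 22 days.
By Gamma–Poisson conjugacy, the posterior is Gamma(α + Σx, β + Σt) = Gamma(35 + 238, 11 + 22) = Gamma(273, 33).
Predictive mean over a 4-day window = T·E[λ|data] = 4·273/33 = 364/11.

364/11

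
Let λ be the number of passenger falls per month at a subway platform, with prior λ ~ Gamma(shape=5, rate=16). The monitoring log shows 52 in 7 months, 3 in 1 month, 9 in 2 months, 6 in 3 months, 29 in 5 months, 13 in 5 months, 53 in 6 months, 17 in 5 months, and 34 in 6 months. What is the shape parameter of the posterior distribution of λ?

Total count: 52 + 3 + 9 + 6 + 29 + 13 + 53 + 17 + 34 = 216.
Total exposure: 7 + 1 + 2 + 3 + 5 + 5 + 6 + 5 + 6 = 40 months.
Gamma(α, β) with Poisson data over total exposure Σt gives posterior Gamma(α+Σx, β+Σt) = Gamma(221, 56).

221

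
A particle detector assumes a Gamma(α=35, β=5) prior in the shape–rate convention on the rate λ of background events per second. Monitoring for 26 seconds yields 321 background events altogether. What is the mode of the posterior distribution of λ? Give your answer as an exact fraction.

Total count 321 over total exposure 26 seconds.
Gamma(α, β) with Poisson data over total exposure Σt gives posterior Gamma(α+Σx, β+Σt) = Gamma(356, 31).
Posterior mode = (α'−1)/β' = 355/31.

355/31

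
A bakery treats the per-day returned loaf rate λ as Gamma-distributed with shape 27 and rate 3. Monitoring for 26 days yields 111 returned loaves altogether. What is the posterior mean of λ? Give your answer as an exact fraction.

Total count 111 over total exposure 26 days.
Gamma(α, β) with Poisson data over total exposure Σt gives posterior Gamma(α+Σx, β+Σt) = Gamma(138, 29).
Posterior mean = α'/β' = 138/29.

138/29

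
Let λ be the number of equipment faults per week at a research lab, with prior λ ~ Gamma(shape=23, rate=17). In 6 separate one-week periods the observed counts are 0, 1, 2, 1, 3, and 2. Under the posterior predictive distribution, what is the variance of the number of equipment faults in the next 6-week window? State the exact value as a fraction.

Total count: 0 + 1 + 2 + 1 + 3 + 2 = 9.
Total exposure: 6 weeks.
Gamma(α, β) with Poisson data over total exposure Σt gives posterior Gamma(α+Σx, β+Σt) = Gamma(32, 23).
The posterior predictive for a window of length T is Negative Binomial with variance T·α'·(β'+T)/β'² = 6·32·29/529 = 5568/529.

5568/529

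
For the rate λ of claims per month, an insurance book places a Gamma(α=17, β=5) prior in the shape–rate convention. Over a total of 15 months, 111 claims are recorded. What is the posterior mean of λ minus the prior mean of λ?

Total count 111 over total exposure 15 months.
By Gamma–Poisson conjugacy, the posterior is Gamma(α + Σx, β + Σt) = Gamma(17 + 111, 5 + 15) = Gamma(128, 20).
Posterior mean = 128/20 = 32/5; prior mean = 17/5 = 17/5. Difference = 32/5 − 17/5 = 3.

3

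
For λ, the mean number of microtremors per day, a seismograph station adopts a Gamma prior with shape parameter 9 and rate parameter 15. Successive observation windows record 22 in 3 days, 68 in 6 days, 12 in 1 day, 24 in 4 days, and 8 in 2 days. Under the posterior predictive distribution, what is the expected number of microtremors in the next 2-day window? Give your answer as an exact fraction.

286/31

Total count: 22 + 68 + 12 + 24 + 8 = 134.
Total exposure: 3 + 6 + 1 + 4 + 2 = 16 days.
Conjugate update: add total count to the shape and total exposure to the rate, giving Gamma(143, 31).
Predictive mean over a 2-day window = T·E[λ|data] = 2·143/31 = 286/31.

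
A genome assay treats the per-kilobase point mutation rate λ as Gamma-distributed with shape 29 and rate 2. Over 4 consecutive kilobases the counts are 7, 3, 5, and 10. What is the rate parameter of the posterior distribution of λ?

Total count: 7 + 3 + 5 + 10 = 25.
Total exposure: 4 kilobases.
Conjugate update: add total count to the shape and total exposure to the rate, giving Gamma(54, 6).

6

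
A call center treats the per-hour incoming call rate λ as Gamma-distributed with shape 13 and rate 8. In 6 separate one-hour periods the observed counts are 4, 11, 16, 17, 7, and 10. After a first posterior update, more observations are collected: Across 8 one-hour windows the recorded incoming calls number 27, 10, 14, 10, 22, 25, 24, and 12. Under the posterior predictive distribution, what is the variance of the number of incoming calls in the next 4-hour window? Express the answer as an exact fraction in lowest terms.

5772/121

Total count: 4 + 11 + 16 + 17 + 7 + 10 = 65.
Total exposure: 6 hours.
After the first batch: Gamma(13 + 65, 8 + 6) = Gamma(78, 14).
Total count: 27 + 10 + 14 + 10 + 22 + 25 + 24 + 12 = 144.
Total exposure: 8 hours.
After the second batch: Gamma(78 + 144, 14 + 8) = Gamma(222, 22).
The posterior predictive for a window of length T is Negative Binomial with variance T·α'·(β'+T)/β'² = 4·222·26/484 = 5772/121.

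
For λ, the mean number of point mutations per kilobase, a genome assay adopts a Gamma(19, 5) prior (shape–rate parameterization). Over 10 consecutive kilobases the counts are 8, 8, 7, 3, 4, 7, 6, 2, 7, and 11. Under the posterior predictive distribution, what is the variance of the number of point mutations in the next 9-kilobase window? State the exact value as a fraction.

1968/25

Total count: 8 + 8 + 7 + 3 + 4 + 7 + 6 + 2 + 7 + 11 = 63.
Total exposure: 10 kilobases.
Conjugate update: add total count to the shape and total exposure to the rate, giving Gamma(82, 15).
The posterior predictive for a window of length T is Negative Binomial with variance T·α'·(β'+T)/β'² = 9·82·24/225 = 1968/25.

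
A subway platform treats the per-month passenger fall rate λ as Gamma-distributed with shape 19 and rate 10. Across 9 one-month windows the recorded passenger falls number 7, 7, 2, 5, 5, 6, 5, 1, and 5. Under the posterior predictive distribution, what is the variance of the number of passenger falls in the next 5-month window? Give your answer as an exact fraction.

Total count: 7 + 7 + 2 + 5 + 5 + 6 + 5 + 1 + 5 = 43.
Total exposure: 9 months.
By Gamma–Poisson conjugacy, the posterior is Gamma(α + Σx, β + Σt) = Gamma(19 + 43, 10 + 9) = Gamma(62, 19).
The posterior predictive for a window of length T is Negative Binomial with variance T·α'·(β'+T)/β'² = 5·62·24/361 = 7440/361.

7440/361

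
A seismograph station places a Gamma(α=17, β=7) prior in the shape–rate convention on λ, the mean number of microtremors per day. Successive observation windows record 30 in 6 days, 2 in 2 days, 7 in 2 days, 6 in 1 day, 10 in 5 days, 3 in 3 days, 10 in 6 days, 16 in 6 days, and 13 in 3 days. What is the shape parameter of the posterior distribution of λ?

114

Total count: 30 + 2 + 7 + 6 + 10 + 3 + 10 + 16 + 13 = 97.
Total exposure: 6 + 2 + 2 + 1 + 5 + 3 + 6 + 6 + 3 = 34 days.
Conjugate update: add total count to the shape and total exposure to the rate, giving Gamma(114, 41).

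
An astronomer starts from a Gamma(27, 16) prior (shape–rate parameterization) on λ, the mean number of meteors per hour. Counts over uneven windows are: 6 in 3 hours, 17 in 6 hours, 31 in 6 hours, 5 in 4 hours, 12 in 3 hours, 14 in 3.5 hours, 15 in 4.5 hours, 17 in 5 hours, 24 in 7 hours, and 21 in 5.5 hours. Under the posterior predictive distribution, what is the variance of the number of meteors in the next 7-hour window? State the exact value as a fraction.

373086/16129

Total count: 6 + 17 + 31 + 5 + 12 + 14 + 15 + 17 + 24 + 21 = 162.
Total exposure: 3 + 6 + 6 + 4 + 3 + 3.5 + 4.5 + 5 + 7 + 5.5 = 47.5 hours.
Gamma(α, β) with Poisson data over total exposure Σt gives posterior Gamma(α+Σx, β+Σt) = Gamma(189, 127/2).
The posterior predictive for a window of length T is Negative Binomial with variance T·α'·(β'+T)/β'² = 7·189·(141/2)/(16129/4) = 373086/16129.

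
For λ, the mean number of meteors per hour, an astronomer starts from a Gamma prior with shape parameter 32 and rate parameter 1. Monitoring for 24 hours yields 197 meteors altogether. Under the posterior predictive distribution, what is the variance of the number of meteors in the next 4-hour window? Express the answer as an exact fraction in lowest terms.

Total count 197 over total exposure 24 hours.
Conjugate update: add total count to the shape and total exposure to the rate, giving Gamma(229, 25).
The posterior predictive for a window of length T is Negative Binomial with variance T·α'·(β'+T)/β'² = 4·229·29/625 = 26564/625.

26564/625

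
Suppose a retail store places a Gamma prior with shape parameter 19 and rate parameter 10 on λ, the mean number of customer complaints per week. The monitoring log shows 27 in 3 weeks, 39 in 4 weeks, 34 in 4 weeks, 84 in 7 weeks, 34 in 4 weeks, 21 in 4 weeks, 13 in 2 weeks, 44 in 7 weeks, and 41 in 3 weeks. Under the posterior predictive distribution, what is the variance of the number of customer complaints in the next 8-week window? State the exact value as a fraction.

623/9

Total count: 27 + 39 + 34 + 84 + 34 + 21 + 13 + 44 + 41 = 337.
Total exposure: 3 + 4 + 4 + 7 + 4 + 4 + 2 + 7 + 3 = 38 weeks.
Gamma(α, β) with Poisson data over total exposure Σt gives posterior Gamma(α+Σx, β+Σt) = Gamma(356, 48).
The posterior predictive for a window of length T is Negative Binomial with variance T·α'·(β'+T)/β'² = 8·356·56/2304 = 623/9.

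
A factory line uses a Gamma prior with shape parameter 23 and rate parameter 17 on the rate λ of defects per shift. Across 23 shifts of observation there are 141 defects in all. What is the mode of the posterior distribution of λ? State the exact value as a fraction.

Total count 141 over total exposure 23 shifts.
By Gamma–Poisson conjugacy, the posterior is Gamma(α + Σx, β + Σt) = Gamma(23 + 141, 17 + 23) = Gamma(164, 40).
Posterior mode = (α'−1)/β' = 163/40.

163/40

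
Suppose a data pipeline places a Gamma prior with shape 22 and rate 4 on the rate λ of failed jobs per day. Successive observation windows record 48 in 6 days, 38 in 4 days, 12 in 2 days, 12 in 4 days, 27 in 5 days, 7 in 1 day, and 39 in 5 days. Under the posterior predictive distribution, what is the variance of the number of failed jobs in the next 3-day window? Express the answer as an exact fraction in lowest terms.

20910/961

Total count: 48 + 38 + 12 + 12 + 27 + 7 + 39 = 183.
Total exposure: 6 + 4 + 2 + 4 + 5 + 1 + 5 = 27 days.
Conjugate update: add total count to the shape and total exposure to the rate, giving Gamma(205, 31).
The posterior predictive for a window of length T is Negative Binomial with variance T·α'·(β'+T)/β'² = 3·205·34/961 = 20910/961.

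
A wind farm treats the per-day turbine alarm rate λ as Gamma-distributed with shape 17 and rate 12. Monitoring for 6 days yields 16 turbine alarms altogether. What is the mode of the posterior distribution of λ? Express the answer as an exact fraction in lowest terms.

Total count 16 over total exposure 6 days.
The Gamma prior is conjugate for the Poisson rate, so λ | data ~ Gamma(17+16, 12+6) = Gamma(33, 18).
Posterior mode = (α'−1)/β' = 32/18 = 16/9.

16/9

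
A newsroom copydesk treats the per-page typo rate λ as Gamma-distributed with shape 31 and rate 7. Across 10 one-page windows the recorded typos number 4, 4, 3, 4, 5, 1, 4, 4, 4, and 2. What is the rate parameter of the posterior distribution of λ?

Total count: 4 + 4 + 3 + 4 + 5 + 1 + 4 + 4 + 4 + 2 = 35.
Total exposure: 10 pages.
Conjugate update: add total count to the shape and total exposure to the rate, giving Gamma(66, 17).

17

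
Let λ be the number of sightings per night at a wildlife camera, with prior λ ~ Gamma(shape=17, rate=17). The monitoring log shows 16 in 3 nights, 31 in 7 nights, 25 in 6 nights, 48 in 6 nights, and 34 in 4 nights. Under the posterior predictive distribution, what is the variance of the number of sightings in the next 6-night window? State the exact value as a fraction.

50274/1849

Total count: 16 + 31 + 25 + 48 + 34 = 154.
Total exposure: 3 + 7 + 6 + 6 + 4 = 26 nights.
By Gamma–Poisson conjugacy, the posterior is Gamma(α + Σx, β + Σt) = Gamma(17 + 154, 17 + 26) = Gamma(171, 43).
The posterior predictive for a window of length T is Negative Binomial with variance T·α'·(β'+T)/β'² = 6·171·49/1849 = 50274/1849.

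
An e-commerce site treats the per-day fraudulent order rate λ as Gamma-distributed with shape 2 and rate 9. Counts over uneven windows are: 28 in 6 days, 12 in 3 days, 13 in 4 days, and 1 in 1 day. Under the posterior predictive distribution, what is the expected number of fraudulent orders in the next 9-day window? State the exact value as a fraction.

Total count: 28 + 12 + 13 + 1 = 54.
Total exposure: 6 + 3 + 4 + 1 = 14 days.
Gamma(α, β) with Poisson data over total exposure Σt gives posterior Gamma(α+Σx, β+Σt) = Gamma(56, 23).
Predictive mean over a 9-day window = T·E[λ|data] = 9·56/23 = 504/23.

504/23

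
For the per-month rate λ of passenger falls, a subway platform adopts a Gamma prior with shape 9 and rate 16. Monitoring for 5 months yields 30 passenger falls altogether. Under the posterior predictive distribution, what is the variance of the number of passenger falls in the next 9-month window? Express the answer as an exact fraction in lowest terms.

1170/49

Total count 30 over total exposure 5 months.
Gamma(α, β) with Poisson data over total exposure Σt gives posterior Gamma(α+Σx, β+Σt) = Gamma(39, 21).
The posterior predictive for a window of length T is Negative Binomial with variance T·α'·(β'+T)/β'² = 9·39·30/441 = 1170/49.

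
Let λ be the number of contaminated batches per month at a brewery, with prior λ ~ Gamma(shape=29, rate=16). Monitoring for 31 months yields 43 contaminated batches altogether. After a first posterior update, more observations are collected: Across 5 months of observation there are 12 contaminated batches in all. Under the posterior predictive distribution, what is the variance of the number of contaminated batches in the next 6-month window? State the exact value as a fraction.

Total count 43 over total exposure 31 months.
After the first batch: Gamma(29 + 43, 16 + 31) = Gamma(72, 47).
Total count 12 over total exposure 5 months.
After the second batch: Gamma(72 + 12, 47 + 5) = Gamma(84, 52).
The posterior predictive for a window of length T is Negative Binomial with variance T·α'·(β'+T)/β'² = 6·84·58/2704 = 1827/169.

1827/169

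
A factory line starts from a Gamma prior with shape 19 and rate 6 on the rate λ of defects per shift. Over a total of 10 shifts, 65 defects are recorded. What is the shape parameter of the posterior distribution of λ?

84

Total count 65 over total exposure 10 shifts.
The Gamma prior is conjugate for the Poisson rate, so λ | data ~ Gamma(19+65, 6+10) = Gamma(84, 16).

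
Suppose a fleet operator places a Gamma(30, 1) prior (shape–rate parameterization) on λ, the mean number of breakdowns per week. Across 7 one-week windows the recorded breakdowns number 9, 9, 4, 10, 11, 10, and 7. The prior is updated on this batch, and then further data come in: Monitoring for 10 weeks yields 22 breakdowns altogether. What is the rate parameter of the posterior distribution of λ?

18

Total count: 9 + 9 + 4 + 10 + 11 + 10 + 7 = 60.
Total exposure: 7 weeks.
After the first batch: Gamma(30 + 60, 1 + 7) = Gamma(90, 8).
Total count 22 over total exposure 10 weeks.
After the second batch: Gamma(90 + 22, 8 + 10) = Gamma(112, 18).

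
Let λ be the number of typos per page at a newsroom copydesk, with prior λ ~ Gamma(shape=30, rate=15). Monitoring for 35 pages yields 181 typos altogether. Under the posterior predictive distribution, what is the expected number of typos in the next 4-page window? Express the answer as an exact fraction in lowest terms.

422/25

Total count 181 over total exposure 35 pages.
Gamma(α, β) with Poisson data over total exposure Σt gives posterior Gamma(α+Σx, β+Σt) = Gamma(211, 50).
Predictive mean over a 4-page window = T·E[λ|data] = 4·211/50 = 422/25.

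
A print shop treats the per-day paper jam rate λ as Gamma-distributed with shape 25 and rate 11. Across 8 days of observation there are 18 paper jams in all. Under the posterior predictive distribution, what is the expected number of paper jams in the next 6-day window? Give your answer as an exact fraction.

Total count 18 over total exposure 8 days.
The Gamma prior is conjugate for the Poisson rate, so λ | data ~ Gamma(25+18, 11+8) = Gamma(43, 19).
Predictive mean over a 6-day window = T·E[λ|data] = 6·43/19 = 258/19.

258/19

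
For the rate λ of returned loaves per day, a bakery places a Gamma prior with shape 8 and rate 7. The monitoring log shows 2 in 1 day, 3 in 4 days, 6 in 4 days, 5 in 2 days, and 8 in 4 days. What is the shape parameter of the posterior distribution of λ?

32

Total count: 2 + 3 + 6 + 5 + 8 = 24.
Total exposure: 1 + 4 + 4 + 2 + 4 = 15 days.
Posterior: α' = 8 + 24 = 32, β' = 7 + 15 = 22.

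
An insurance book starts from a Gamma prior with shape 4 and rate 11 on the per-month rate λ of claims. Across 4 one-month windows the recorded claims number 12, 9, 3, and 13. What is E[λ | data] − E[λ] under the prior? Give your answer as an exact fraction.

Total count: 12 + 9 + 3 + 13 = 37.
Total exposure: 4 months.
By Gamma–Poisson conjugacy, the posterior is Gamma(α + Σx, β + Σt) = Gamma(4 + 37, 11 + 4) = Gamma(41, 15).
Posterior mean = 41/15 = 41/15; prior mean = 4/11 = 4/11. Difference = 41/15 − 4/11 = 391/165.

391/165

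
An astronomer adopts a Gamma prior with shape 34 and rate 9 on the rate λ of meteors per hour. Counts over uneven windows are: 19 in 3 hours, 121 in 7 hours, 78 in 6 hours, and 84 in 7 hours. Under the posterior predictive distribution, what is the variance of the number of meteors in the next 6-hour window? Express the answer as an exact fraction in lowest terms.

1197/16

Total count: 19 + 121 + 78 + 84 = 302.
Total exposure: 3 + 7 + 6 + 7 = 23 hours.
Gamma(α, β) with Poisson data over total exposure Σt gives posterior Gamma(α+Σx, β+Σt) = Gamma(336, 32).
The posterior predictive for a window of length T is Negative Binomial with variance T·α'·(β'+T)/β'² = 6·336·38/1024 = 1197/16.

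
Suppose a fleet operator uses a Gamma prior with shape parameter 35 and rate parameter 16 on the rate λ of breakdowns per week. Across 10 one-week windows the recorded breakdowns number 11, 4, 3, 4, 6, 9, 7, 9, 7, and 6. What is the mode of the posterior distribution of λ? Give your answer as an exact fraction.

Total count: 11 + 4 + 3 + 4 + 6 + 9 + 7 + 9 + 7 + 6 = 66.
Total exposure: 10 weeks.
Conjugate update: add total count to the shape and total exposure to the rate, giving Gamma(101, 26).
Posterior mode = (α'−1)/β' = 100/26 = 50/13.

50/13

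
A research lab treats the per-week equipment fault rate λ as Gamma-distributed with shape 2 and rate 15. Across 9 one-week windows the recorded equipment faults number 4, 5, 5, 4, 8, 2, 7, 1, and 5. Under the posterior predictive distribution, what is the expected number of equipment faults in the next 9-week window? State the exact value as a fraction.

Total count: 4 + 5 + 5 + 4 + 8 + 2 + 7 + 1 + 5 = 41.
Total exposure: 9 weeks.
Gamma(α, β) with Poisson data over total exposure Σt gives posterior Gamma(α+Σx, β+Σt) = Gamma(43, 24).
Predictive mean over a 9-week window = T·E[λ|data] = 9·43/24 = 129/8.

129/8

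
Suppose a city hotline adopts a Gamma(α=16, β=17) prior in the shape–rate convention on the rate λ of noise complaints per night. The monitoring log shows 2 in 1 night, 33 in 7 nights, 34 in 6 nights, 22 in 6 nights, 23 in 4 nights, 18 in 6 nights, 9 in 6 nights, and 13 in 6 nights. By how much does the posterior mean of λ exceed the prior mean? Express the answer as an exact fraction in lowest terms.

1946/1003

Total count: 2 + 33 + 34 + 22 + 23 + 18 + 9 + 13 = 154.
Total exposure: 1 + 7 + 6 + 6 + 4 + 6 + 6 + 6 = 42 nights.
Posterior: α' = 16 + 154 = 170, β' = 17 + 42 = 59.
Posterior mean = 170/59 = 170/59; prior mean = 16/17 = 16/17. Difference = 170/59 − 16/17 = 1946/1003.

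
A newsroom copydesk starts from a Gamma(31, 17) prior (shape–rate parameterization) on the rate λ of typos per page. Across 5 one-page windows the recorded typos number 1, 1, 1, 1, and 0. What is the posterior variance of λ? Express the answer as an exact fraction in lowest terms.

35/484

Total count: 1 + 1 + 1 + 1 + 0 = 4.
Total exposure: 5 pages.
Conjugate update: add total count to the shape and total exposure to the rate, giving Gamma(35, 22).
Posterior variance = α'/β'² = 35/484.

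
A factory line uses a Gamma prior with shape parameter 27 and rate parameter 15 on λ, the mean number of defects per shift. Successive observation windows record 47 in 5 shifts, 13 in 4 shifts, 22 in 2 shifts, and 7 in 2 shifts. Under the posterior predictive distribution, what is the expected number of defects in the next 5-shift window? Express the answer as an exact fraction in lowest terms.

Total count: 47 + 13 + 22 + 7 = 89.
Total exposure: 5 + 4 + 2 + 2 = 13 shifts.
Posterior: α' = 27 + 89 = 116, β' = 15 + 13 = 28.
Predictive mean over a 5-shift window = T·E[λ|data] = 5·116/28 = 145/7.

145/7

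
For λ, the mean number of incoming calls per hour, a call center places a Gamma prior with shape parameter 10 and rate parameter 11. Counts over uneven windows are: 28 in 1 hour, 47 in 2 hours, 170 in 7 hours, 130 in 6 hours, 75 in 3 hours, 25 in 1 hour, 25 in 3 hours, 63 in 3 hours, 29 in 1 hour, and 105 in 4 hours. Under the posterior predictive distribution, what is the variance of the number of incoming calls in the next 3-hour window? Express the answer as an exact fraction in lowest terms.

1515/28

Total count: 28 + 47 + 170 + 130 + 75 + 25 + 25 + 63 + 29 + 105 = 697.
Total exposure: 1 + 2 + 7 + 6 + 3 + 1 + 3 + 3 + 1 + 4 = 31 hours.
Conjugate update: add total count to the shape and total exposure to the rate, giving Gamma(707, 42).
The posterior predictive for a window of length T is Negative Binomial with variance T·α'·(β'+T)/β'² = 3·707·45/1764 = 1515/28.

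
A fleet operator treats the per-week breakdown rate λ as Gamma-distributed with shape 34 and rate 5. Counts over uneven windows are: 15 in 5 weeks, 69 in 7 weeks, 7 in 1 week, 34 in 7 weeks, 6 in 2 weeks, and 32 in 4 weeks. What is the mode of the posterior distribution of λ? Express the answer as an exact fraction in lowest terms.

196/31

Total count: 15 + 69 + 7 + 34 + 6 + 32 = 163.
Total exposure: 5 + 7 + 1 + 7 + 2 + 4 = 26 weeks.
By Gamma–Poisson conjugacy, the posterior is Gamma(α + Σx, β + Σt) = Gamma(34 + 163, 5 + 26) = Gamma(197, 31).
Posterior mode = (α'−1)/β' = 196/31.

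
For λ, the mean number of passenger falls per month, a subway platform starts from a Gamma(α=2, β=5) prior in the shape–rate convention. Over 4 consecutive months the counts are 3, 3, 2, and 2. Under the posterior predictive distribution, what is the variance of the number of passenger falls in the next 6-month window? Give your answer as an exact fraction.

Total count: 3 + 3 + 2 + 2 = 10.
Total exposure: 4 months.
Gamma(α, β) with Poisson data over total exposure Σt gives posterior Gamma(α+Σx, β+Σt) = Gamma(12, 9).
The posterior predictive for a window of length T is Negative Binomial with variance T·α'·(β'+T)/β'² = 6·12·15/81 = 40/3.

40/3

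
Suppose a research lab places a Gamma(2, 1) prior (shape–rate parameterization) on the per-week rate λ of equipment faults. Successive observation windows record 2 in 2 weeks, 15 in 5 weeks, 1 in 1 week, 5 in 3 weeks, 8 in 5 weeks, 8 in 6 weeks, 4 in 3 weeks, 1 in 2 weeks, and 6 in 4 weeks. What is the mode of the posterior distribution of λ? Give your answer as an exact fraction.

Total count: 2 + 15 + 1 + 5 + 8 + 8 + 4 + 1 + 6 = 50.
Total exposure: 2 + 5 + 1 + 3 + 5 + 6 + 3 + 2 + 4 = 31 weeks.
Conjugate update: add total count to the shape and total exposure to the rate, giving Gamma(52, 32).
Posterior mode = (α'−1)/β' = 51/32.

51/32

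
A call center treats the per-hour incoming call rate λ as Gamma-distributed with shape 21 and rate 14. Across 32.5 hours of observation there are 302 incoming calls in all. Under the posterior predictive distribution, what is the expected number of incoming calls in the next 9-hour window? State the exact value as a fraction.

1938/31

Total count 302 over total exposure 32.5 hours.
Gamma(α, β) with Poisson data over total exposure Σt gives posterior Gamma(α+Σx, β+Σt) = Gamma(323, 93/2).
Predictive mean over a 9-hour window = T·E[λ|data] = 9·323/(93/2) = 1938/31.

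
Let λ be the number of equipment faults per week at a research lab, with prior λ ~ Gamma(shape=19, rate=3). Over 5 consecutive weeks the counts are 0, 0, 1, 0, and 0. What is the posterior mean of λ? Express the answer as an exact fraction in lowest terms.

Total count: 0 + 0 + 1 + 0 + 0 = 1.
Total exposure: 5 weeks.
By Gamma–Poisson conjugacy, the posterior is Gamma(α + Σx, β + Σt) = Gamma(19 + 1, 3 + 5) = Gamma(20, 8).
Posterior mean = α'/β' = 20/8 = 5/2.

5/2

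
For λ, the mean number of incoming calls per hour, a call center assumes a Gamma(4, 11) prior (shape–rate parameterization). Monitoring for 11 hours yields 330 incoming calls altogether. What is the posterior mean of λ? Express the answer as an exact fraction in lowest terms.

167/11

Total count 330 over total exposure 11 hours.
By Gamma–Poisson conjugacy, the posterior is Gamma(α + Σx, β + Σt) = Gamma(4 + 330, 11 + 11) = Gamma(334, 22).
Posterior mean = α'/β' = 334/22 = 167/11.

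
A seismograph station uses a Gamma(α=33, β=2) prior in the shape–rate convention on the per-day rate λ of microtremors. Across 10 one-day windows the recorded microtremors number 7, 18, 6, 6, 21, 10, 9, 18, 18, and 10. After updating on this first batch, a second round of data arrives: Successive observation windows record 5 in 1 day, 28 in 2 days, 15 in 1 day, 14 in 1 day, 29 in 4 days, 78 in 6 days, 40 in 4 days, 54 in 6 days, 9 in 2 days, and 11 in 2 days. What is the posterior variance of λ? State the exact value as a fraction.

Total count: 7 + 18 + 6 + 6 + 21 + 10 + 9 + 18 + 18 + 10 = 123.
Total exposure: 10 days.
After the first batch: Gamma(33 + 123, 2 + 10) = Gamma(156, 12).
Total count: 5 + 28 + 15 + 14 + 29 + 78 + 40 + 54 + 9 + 11 = 283.
Total exposure: 1 + 2 + 1 + 1 + 4 + 6 + 4 + 6 + 2 + 2 = 29 days.
After the second batch: Gamma(156 + 283, 12 + 29) = Gamma(439, 41).
Posterior variance = α'/β'² = 439/1681.

439/1681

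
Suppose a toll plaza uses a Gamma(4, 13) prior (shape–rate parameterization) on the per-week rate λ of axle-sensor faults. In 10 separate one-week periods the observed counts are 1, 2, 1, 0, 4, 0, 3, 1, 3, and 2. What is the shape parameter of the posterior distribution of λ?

21

Total count: 1 + 2 + 1 + 0 + 4 + 0 + 3 + 1 + 3 + 2 = 17.
Total exposure: 10 weeks.
By Gamma–Poisson conjugacy, the posterior is Gamma(α + Σx, β + Σt) = Gamma(4 + 17, 13 + 10) = Gamma(21, 23).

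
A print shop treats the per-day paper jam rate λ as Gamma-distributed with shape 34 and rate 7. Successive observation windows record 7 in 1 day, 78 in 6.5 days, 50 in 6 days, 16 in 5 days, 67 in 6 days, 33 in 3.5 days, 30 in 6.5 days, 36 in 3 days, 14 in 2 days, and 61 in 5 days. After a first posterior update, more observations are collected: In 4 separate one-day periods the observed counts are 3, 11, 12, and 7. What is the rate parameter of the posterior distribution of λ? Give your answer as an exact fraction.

111/2

Total count: 7 + 78 + 50 + 16 + 67 + 33 + 30 + 36 + 14 + 61 = 392.
Total exposure: 1 + 6.5 + 6 + 5 + 6 + 3.5 + 6.5 + 3 + 2 + 5 = 44.5 days.
After the first batch: Gamma(34 + 392, 7 + 44.5) = Gamma(426, 103/2).
Total count: 3 + 11 + 12 + 7 = 33.
Total exposure: 4 days.
After the second batch: Gamma(426 + 33, 103/2 + 4) = Gamma(459, 111/2).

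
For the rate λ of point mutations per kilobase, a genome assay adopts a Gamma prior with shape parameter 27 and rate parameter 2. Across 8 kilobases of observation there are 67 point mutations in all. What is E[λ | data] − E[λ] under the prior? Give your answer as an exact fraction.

Total count 67 over total exposure 8 kilobases.
Posterior: α' = 27 + 67 = 94, β' = 2 + 8 = 10.
Posterior mean = 94/10 = 47/5; prior mean = 27/2 = 27/2. Difference = 47/5 − 27/2 = -41/10.

-41/10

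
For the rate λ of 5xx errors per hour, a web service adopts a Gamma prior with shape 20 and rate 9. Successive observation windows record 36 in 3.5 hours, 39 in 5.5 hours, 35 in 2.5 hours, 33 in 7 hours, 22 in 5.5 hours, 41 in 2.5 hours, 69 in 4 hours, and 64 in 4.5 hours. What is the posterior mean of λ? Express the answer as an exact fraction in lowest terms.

Total count: 36 + 39 + 35 + 33 + 22 + 41 + 69 + 64 = 339.
Total exposure: 3.5 + 5.5 + 2.5 + 7 + 5.5 + 2.5 + 4 + 4.5 = 35 hours.
Conjugate update: add total count to the shape and total exposure to the rate, giving Gamma(359, 44).
Posterior mean = α'/β' = 359/44.

359/44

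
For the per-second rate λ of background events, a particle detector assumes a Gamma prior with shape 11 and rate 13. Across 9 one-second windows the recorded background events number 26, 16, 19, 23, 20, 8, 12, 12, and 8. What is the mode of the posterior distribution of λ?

Total count: 26 + 16 + 19 + 23 + 20 + 8 + 12 + 12 + 8 = 144.
Total exposure: 9 seconds.
Posterior: α' = 11 + 144 = 155, β' = 13 + 9 = 22.
Posterior mode = (α'−1)/β' = 154/22 = 7.

7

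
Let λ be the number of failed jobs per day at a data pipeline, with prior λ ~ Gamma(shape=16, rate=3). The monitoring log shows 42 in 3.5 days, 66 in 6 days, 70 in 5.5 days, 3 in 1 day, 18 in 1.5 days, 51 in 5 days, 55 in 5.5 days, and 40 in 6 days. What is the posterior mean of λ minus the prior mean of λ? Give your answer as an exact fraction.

491/111

Total count: 42 + 66 + 70 + 3 + 18 + 51 + 55 + 40 = 345.
Total exposure: 3.5 + 6 + 5.5 + 1 + 1.5 + 5 + 5.5 + 6 = 34 days.
The Gamma prior is conjugate for the Poisson rate, so λ | data ~ Gamma(16+345, 3+34) = Gamma(361, 37).
Posterior mean = 361/37 = 361/37; prior mean = 16/3 = 16/3. Difference = 361/37 − 16/3 = 491/111.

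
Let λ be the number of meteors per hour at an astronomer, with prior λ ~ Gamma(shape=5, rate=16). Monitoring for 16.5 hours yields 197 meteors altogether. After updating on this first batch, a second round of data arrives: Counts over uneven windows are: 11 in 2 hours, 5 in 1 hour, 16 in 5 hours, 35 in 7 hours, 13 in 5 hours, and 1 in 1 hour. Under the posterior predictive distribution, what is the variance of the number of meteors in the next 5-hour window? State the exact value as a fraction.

331110/11449

Total count 197 over total exposure 16.5 hours.
After the first batch: Gamma(5 + 197, 16 + 16.5) = Gamma(202, 65/2).
Total count: 11 + 5 + 16 + 35 + 13 + 1 = 81.
Total exposure: 2 + 1 + 5 + 7 + 5 + 1 = 21 hours.
After the second batch: Gamma(202 + 81, 65/2 + 21) = Gamma(283, 107/2).
The posterior predictive for a window of length T is Negative Binomial with variance T·α'·(β'+T)/β'² = 5·283·(117/2)/(11449/4) = 331110/11449.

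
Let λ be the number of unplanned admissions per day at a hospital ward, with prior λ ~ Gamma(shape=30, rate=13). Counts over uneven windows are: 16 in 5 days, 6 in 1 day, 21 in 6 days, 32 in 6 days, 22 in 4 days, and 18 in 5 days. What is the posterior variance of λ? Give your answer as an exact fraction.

Total count: 16 + 6 + 21 + 32 + 22 + 18 = 115.
Total exposure: 5 + 1 + 6 + 6 + 4 + 5 = 27 days.
Posterior: α' = 30 + 115 = 145, β' = 13 + 27 = 40.
Posterior variance = α'/β'² = 145/1600 = 29/320.

29/320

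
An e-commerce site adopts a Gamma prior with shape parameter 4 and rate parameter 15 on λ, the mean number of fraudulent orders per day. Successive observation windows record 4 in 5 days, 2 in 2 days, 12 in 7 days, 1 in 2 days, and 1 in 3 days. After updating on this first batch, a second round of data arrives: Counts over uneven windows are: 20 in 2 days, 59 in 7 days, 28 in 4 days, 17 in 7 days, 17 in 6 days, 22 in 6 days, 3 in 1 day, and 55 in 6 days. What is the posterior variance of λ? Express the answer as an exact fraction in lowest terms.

245/5329

Total count: 4 + 2 + 12 + 1 + 1 = 20.
Total exposure: 5 + 2 + 7 + 2 + 3 = 19 days.
After the first batch: Gamma(4 + 20, 15 + 19) = Gamma(24, 34).
Total count: 20 + 59 + 28 + 17 + 17 + 22 + 3 + 55 = 221.
Total exposure: 2 + 7 + 4 + 7 + 6 + 6 + 1 + 6 = 39 days.
After the second batch: Gamma(24 + 221, 34 + 39) = Gamma(245, 73).
Posterior variance = α'/β'² = 245/5329.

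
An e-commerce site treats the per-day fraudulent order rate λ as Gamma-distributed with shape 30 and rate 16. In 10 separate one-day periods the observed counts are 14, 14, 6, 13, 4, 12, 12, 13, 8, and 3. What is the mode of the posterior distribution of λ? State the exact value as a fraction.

Total count: 14 + 14 + 6 + 13 + 4 + 12 + 12 + 13 + 8 + 3 = 99.
Total exposure: 10 days.
Conjugate update: add total count to the shape and total exposure to the rate, giving Gamma(129, 26).
Posterior mode = (α'−1)/β' = 128/26 = 64/13.

64/13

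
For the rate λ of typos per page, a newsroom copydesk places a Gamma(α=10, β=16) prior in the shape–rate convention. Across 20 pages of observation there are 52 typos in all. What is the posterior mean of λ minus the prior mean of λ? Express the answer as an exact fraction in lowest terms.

Total count 52 over total exposure 20 pages.
The Gamma prior is conjugate for the Poisson rate, so λ | data ~ Gamma(10+52, 16+20) = Gamma(62, 36).
Posterior mean = 62/36 = 31/18; prior mean = 10/16 = 5/8. Difference = 31/18 − 5/8 = 79/72.

79/72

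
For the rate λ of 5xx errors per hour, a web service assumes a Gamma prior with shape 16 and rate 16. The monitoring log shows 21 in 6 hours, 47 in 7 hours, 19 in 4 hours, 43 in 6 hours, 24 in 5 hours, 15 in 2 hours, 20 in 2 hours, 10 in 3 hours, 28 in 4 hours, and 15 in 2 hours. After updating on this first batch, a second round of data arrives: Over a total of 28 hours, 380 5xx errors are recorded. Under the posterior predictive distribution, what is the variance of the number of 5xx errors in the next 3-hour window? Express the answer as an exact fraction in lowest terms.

168432/7225

Total count: 21 + 47 + 19 + 43 + 24 + 15 + 20 + 10 + 28 + 15 = 242.
Total exposure: 6 + 7 + 4 + 6 + 5 + 2 + 2 + 3 + 4 + 2 = 41 hours.
After the first batch: Gamma(16 + 242, 16 + 41) = Gamma(258, 57).
Total count 380 over total exposure 28 hours.
After the second batch: Gamma(258 + 380, 57 + 28) = Gamma(638, 85).
The posterior predictive for a window of length T is Negative Binomial with variance T·α'·(β'+T)/β'² = 3·638·88/7225 = 168432/7225.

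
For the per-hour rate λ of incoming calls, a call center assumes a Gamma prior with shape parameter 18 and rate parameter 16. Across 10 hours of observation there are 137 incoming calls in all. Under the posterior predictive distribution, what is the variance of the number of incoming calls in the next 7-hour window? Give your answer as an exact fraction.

Total count 137 over total exposure 10 hours.
By Gamma–Poisson conjugacy, the posterior is Gamma(α + Σx, β + Σt) = Gamma(18 + 137, 16 + 10) = Gamma(155, 26).
The posterior predictive for a window of length T is Negative Binomial with variance T·α'·(β'+T)/β'² = 7·155·33/676 = 35805/676.

35805/676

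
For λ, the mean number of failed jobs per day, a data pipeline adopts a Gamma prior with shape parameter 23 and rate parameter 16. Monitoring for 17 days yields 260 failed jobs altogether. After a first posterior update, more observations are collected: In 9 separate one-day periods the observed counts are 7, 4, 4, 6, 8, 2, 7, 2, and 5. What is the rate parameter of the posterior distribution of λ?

Total count 260 over total exposure 17 days.
After the first batch: Gamma(23 + 260, 16 + 17) = Gamma(283, 33).
Total count: 7 + 4 + 4 + 6 + 8 + 2 + 7 + 2 + 5 = 45.
Total exposure: 9 days.
After the second batch: Gamma(283 + 45, 33 + 9) = Gamma(328, 42).

42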